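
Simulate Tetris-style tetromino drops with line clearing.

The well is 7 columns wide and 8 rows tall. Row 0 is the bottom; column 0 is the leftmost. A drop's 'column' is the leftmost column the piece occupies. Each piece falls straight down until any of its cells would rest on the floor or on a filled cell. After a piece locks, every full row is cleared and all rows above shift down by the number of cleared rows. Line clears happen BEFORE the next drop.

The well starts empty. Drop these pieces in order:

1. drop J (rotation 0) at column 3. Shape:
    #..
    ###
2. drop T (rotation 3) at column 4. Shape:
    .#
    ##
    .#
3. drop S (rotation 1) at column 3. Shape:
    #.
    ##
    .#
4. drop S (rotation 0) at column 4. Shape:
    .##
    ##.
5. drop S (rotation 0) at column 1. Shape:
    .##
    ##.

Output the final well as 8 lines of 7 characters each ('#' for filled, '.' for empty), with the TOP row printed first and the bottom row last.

Drop 1: J rot0 at col 3 lands with bottom-row=0; cleared 0 line(s) (total 0); column heights now [0 0 0 2 1 1 0], max=2
Drop 2: T rot3 at col 4 lands with bottom-row=1; cleared 0 line(s) (total 0); column heights now [0 0 0 2 3 4 0], max=4
Drop 3: S rot1 at col 3 lands with bottom-row=3; cleared 0 line(s) (total 0); column heights now [0 0 0 6 5 4 0], max=6
Drop 4: S rot0 at col 4 lands with bottom-row=5; cleared 0 line(s) (total 0); column heights now [0 0 0 6 6 7 7], max=7
Drop 5: S rot0 at col 1 lands with bottom-row=5; cleared 0 line(s) (total 0); column heights now [0 6 7 7 6 7 7], max=7

Answer: .......
..##.##
.#####.
...##..
....##.
....##.
...#.#.
...###.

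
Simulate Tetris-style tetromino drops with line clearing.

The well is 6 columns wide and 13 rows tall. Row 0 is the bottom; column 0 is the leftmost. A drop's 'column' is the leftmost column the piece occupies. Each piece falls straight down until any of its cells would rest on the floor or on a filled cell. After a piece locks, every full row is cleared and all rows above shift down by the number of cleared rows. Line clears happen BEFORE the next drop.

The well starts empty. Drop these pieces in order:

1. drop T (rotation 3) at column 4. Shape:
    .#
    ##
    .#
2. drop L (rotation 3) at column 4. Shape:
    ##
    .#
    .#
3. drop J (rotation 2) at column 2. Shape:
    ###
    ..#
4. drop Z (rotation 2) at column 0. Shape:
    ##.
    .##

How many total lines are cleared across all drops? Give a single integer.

Drop 1: T rot3 at col 4 lands with bottom-row=0; cleared 0 line(s) (total 0); column heights now [0 0 0 0 2 3], max=3
Drop 2: L rot3 at col 4 lands with bottom-row=3; cleared 0 line(s) (total 0); column heights now [0 0 0 0 6 6], max=6
Drop 3: J rot2 at col 2 lands with bottom-row=6; cleared 0 line(s) (total 0); column heights now [0 0 8 8 8 6], max=8
Drop 4: Z rot2 at col 0 lands with bottom-row=8; cleared 0 line(s) (total 0); column heights now [10 10 9 8 8 6], max=10

Answer: 0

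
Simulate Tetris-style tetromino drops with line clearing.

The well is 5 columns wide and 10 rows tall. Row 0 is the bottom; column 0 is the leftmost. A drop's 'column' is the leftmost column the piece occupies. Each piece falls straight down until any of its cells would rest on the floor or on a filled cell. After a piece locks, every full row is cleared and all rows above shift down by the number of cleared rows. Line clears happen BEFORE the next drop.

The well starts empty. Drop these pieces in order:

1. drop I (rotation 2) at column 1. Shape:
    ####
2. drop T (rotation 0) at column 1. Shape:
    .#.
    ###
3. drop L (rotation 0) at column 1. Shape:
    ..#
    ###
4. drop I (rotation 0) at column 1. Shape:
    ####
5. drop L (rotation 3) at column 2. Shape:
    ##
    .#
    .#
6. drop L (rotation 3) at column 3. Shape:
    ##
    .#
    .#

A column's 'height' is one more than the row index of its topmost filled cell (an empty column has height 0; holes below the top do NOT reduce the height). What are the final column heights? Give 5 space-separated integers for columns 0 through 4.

Answer: 0 6 9 10 10

Derivation:
Drop 1: I rot2 at col 1 lands with bottom-row=0; cleared 0 line(s) (total 0); column heights now [0 1 1 1 1], max=1
Drop 2: T rot0 at col 1 lands with bottom-row=1; cleared 0 line(s) (total 0); column heights now [0 2 3 2 1], max=3
Drop 3: L rot0 at col 1 lands with bottom-row=3; cleared 0 line(s) (total 0); column heights now [0 4 4 5 1], max=5
Drop 4: I rot0 at col 1 lands with bottom-row=5; cleared 0 line(s) (total 0); column heights now [0 6 6 6 6], max=6
Drop 5: L rot3 at col 2 lands with bottom-row=6; cleared 0 line(s) (total 0); column heights now [0 6 9 9 6], max=9
Drop 6: L rot3 at col 3 lands with bottom-row=7; cleared 0 line(s) (total 0); column heights now [0 6 9 10 10], max=10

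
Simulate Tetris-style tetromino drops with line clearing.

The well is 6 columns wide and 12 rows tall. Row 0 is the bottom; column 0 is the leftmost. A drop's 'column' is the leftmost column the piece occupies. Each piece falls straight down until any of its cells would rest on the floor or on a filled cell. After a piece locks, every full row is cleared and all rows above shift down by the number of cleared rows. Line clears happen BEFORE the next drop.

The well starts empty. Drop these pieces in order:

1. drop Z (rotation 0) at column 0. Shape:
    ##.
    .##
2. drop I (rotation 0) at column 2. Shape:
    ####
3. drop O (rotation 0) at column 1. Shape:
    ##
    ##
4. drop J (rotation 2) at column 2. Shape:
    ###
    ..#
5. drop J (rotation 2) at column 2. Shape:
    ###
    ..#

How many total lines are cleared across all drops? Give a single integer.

Drop 1: Z rot0 at col 0 lands with bottom-row=0; cleared 0 line(s) (total 0); column heights now [2 2 1 0 0 0], max=2
Drop 2: I rot0 at col 2 lands with bottom-row=1; cleared 1 line(s) (total 1); column heights now [0 1 1 0 0 0], max=1
Drop 3: O rot0 at col 1 lands with bottom-row=1; cleared 0 line(s) (total 1); column heights now [0 3 3 0 0 0], max=3
Drop 4: J rot2 at col 2 lands with bottom-row=2; cleared 0 line(s) (total 1); column heights now [0 3 4 4 4 0], max=4
Drop 5: J rot2 at col 2 lands with bottom-row=4; cleared 0 line(s) (total 1); column heights now [0 3 6 6 6 0], max=6

Answer: 1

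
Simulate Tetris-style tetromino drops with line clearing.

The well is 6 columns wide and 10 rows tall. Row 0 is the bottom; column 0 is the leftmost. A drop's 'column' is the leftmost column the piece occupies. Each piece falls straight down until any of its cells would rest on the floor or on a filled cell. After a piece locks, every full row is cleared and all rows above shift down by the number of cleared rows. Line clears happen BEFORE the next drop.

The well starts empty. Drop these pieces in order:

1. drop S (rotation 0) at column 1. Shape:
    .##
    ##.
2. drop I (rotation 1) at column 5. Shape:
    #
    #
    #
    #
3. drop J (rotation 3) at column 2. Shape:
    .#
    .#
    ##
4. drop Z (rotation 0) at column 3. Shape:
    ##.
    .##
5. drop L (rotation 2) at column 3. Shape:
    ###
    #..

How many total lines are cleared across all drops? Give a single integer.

Answer: 0

Derivation:
Drop 1: S rot0 at col 1 lands with bottom-row=0; cleared 0 line(s) (total 0); column heights now [0 1 2 2 0 0], max=2
Drop 2: I rot1 at col 5 lands with bottom-row=0; cleared 0 line(s) (total 0); column heights now [0 1 2 2 0 4], max=4
Drop 3: J rot3 at col 2 lands with bottom-row=2; cleared 0 line(s) (total 0); column heights now [0 1 3 5 0 4], max=5
Drop 4: Z rot0 at col 3 lands with bottom-row=4; cleared 0 line(s) (total 0); column heights now [0 1 3 6 6 5], max=6
Drop 5: L rot2 at col 3 lands with bottom-row=6; cleared 0 line(s) (total 0); column heights now [0 1 3 8 8 8], max=8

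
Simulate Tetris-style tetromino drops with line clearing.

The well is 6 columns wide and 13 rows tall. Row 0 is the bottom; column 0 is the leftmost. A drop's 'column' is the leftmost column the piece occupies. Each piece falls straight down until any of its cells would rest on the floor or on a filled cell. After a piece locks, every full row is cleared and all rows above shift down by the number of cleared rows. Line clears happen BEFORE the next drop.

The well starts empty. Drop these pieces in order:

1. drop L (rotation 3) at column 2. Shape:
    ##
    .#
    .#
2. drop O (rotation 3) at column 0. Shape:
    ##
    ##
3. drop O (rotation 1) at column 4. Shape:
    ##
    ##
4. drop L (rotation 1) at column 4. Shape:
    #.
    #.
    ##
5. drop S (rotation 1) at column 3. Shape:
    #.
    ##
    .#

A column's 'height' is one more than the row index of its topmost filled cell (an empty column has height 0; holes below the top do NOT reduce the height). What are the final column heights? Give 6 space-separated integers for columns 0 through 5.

Drop 1: L rot3 at col 2 lands with bottom-row=0; cleared 0 line(s) (total 0); column heights now [0 0 3 3 0 0], max=3
Drop 2: O rot3 at col 0 lands with bottom-row=0; cleared 0 line(s) (total 0); column heights now [2 2 3 3 0 0], max=3
Drop 3: O rot1 at col 4 lands with bottom-row=0; cleared 0 line(s) (total 0); column heights now [2 2 3 3 2 2], max=3
Drop 4: L rot1 at col 4 lands with bottom-row=2; cleared 0 line(s) (total 0); column heights now [2 2 3 3 5 3], max=5
Drop 5: S rot1 at col 3 lands with bottom-row=5; cleared 0 line(s) (total 0); column heights now [2 2 3 8 7 3], max=8

Answer: 2 2 3 8 7 3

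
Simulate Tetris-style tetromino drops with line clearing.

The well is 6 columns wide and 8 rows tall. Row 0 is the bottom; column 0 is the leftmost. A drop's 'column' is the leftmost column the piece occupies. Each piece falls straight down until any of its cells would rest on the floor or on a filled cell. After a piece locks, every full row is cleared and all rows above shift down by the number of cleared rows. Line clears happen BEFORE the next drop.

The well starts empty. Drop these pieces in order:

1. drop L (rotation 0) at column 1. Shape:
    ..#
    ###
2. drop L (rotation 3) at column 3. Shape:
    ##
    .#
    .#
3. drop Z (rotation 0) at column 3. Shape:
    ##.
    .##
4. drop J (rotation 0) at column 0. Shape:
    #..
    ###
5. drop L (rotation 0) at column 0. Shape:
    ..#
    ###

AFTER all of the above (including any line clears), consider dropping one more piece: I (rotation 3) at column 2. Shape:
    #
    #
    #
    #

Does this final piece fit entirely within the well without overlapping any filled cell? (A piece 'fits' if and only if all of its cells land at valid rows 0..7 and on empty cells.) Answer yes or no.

Answer: no

Derivation:
Drop 1: L rot0 at col 1 lands with bottom-row=0; cleared 0 line(s) (total 0); column heights now [0 1 1 2 0 0], max=2
Drop 2: L rot3 at col 3 lands with bottom-row=0; cleared 0 line(s) (total 0); column heights now [0 1 1 3 3 0], max=3
Drop 3: Z rot0 at col 3 lands with bottom-row=3; cleared 0 line(s) (total 0); column heights now [0 1 1 5 5 4], max=5
Drop 4: J rot0 at col 0 lands with bottom-row=1; cleared 0 line(s) (total 0); column heights now [3 2 2 5 5 4], max=5
Drop 5: L rot0 at col 0 lands with bottom-row=3; cleared 0 line(s) (total 0); column heights now [4 4 5 5 5 4], max=5
Test piece I rot3 at col 2 (width 1): heights before test = [4 4 5 5 5 4]; fits = False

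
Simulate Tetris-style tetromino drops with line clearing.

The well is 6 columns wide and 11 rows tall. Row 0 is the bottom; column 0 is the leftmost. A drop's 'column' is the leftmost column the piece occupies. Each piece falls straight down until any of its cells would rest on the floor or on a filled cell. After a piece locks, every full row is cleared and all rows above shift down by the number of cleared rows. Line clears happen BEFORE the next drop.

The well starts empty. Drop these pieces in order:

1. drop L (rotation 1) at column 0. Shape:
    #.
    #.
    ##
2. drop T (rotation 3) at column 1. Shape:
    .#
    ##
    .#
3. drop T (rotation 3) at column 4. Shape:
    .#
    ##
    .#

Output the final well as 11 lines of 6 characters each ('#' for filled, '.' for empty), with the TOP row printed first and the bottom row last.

Drop 1: L rot1 at col 0 lands with bottom-row=0; cleared 0 line(s) (total 0); column heights now [3 1 0 0 0 0], max=3
Drop 2: T rot3 at col 1 lands with bottom-row=0; cleared 0 line(s) (total 0); column heights now [3 2 3 0 0 0], max=3
Drop 3: T rot3 at col 4 lands with bottom-row=0; cleared 0 line(s) (total 0); column heights now [3 2 3 0 2 3], max=3

Answer: ......
......
......
......
......
......
......
......
#.#..#
###.##
###..#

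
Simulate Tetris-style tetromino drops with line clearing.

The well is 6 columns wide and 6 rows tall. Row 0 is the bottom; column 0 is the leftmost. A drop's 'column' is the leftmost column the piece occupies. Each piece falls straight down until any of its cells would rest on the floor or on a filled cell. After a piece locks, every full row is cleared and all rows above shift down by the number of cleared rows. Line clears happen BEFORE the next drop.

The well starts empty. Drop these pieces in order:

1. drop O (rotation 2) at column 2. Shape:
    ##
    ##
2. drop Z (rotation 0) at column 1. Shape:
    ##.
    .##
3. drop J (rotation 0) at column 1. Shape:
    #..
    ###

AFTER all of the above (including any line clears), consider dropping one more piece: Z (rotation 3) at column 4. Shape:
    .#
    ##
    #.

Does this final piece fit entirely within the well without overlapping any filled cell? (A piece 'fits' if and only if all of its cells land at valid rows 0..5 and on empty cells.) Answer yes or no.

Answer: yes

Derivation:
Drop 1: O rot2 at col 2 lands with bottom-row=0; cleared 0 line(s) (total 0); column heights now [0 0 2 2 0 0], max=2
Drop 2: Z rot0 at col 1 lands with bottom-row=2; cleared 0 line(s) (total 0); column heights now [0 4 4 3 0 0], max=4
Drop 3: J rot0 at col 1 lands with bottom-row=4; cleared 0 line(s) (total 0); column heights now [0 6 5 5 0 0], max=6
Test piece Z rot3 at col 4 (width 2): heights before test = [0 6 5 5 0 0]; fits = True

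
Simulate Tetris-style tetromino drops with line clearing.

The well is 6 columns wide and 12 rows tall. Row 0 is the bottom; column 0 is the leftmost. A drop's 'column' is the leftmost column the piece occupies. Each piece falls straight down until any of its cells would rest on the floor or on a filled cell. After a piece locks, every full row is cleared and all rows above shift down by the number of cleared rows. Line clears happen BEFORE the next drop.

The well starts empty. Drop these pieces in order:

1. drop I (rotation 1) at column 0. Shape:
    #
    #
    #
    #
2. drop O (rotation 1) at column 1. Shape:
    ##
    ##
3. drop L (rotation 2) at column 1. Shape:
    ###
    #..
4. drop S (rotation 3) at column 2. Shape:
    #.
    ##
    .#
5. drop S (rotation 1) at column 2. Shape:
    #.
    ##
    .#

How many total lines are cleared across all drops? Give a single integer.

Drop 1: I rot1 at col 0 lands with bottom-row=0; cleared 0 line(s) (total 0); column heights now [4 0 0 0 0 0], max=4
Drop 2: O rot1 at col 1 lands with bottom-row=0; cleared 0 line(s) (total 0); column heights now [4 2 2 0 0 0], max=4
Drop 3: L rot2 at col 1 lands with bottom-row=2; cleared 0 line(s) (total 0); column heights now [4 4 4 4 0 0], max=4
Drop 4: S rot3 at col 2 lands with bottom-row=4; cleared 0 line(s) (total 0); column heights now [4 4 7 6 0 0], max=7
Drop 5: S rot1 at col 2 lands with bottom-row=6; cleared 0 line(s) (total 0); column heights now [4 4 9 8 0 0], max=9

Answer: 0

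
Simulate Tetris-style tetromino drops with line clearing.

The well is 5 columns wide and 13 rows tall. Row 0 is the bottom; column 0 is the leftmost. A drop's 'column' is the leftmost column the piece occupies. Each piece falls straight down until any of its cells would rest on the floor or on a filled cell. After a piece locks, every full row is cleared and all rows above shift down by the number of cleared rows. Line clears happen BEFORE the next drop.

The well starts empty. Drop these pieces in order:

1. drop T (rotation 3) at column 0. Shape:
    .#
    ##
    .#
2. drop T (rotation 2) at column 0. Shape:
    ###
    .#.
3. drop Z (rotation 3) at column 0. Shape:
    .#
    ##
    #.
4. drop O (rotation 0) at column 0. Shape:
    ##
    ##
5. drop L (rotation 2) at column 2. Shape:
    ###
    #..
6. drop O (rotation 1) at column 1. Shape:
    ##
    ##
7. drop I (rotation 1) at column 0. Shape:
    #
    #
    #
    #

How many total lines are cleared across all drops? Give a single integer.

Answer: 1

Derivation:
Drop 1: T rot3 at col 0 lands with bottom-row=0; cleared 0 line(s) (total 0); column heights now [2 3 0 0 0], max=3
Drop 2: T rot2 at col 0 lands with bottom-row=3; cleared 0 line(s) (total 0); column heights now [5 5 5 0 0], max=5
Drop 3: Z rot3 at col 0 lands with bottom-row=5; cleared 0 line(s) (total 0); column heights now [7 8 5 0 0], max=8
Drop 4: O rot0 at col 0 lands with bottom-row=8; cleared 0 line(s) (total 0); column heights now [10 10 5 0 0], max=10
Drop 5: L rot2 at col 2 lands with bottom-row=5; cleared 1 line(s) (total 1); column heights now [9 9 6 0 0], max=9
Drop 6: O rot1 at col 1 lands with bottom-row=9; cleared 0 line(s) (total 1); column heights now [9 11 11 0 0], max=11
Drop 7: I rot1 at col 0 lands with bottom-row=9; cleared 0 line(s) (total 1); column heights now [13 11 11 0 0], max=13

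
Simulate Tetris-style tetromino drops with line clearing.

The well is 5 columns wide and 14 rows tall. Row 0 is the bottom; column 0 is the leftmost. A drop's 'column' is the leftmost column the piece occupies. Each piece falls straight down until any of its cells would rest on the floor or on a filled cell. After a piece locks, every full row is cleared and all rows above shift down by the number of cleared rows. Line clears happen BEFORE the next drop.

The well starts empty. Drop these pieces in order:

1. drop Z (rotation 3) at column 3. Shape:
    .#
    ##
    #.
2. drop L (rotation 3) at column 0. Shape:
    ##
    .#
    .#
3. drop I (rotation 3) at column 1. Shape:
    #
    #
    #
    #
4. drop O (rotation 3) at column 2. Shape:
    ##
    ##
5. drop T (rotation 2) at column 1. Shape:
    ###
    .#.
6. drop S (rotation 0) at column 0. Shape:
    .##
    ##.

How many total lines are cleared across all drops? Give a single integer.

Drop 1: Z rot3 at col 3 lands with bottom-row=0; cleared 0 line(s) (total 0); column heights now [0 0 0 2 3], max=3
Drop 2: L rot3 at col 0 lands with bottom-row=0; cleared 0 line(s) (total 0); column heights now [3 3 0 2 3], max=3
Drop 3: I rot3 at col 1 lands with bottom-row=3; cleared 0 line(s) (total 0); column heights now [3 7 0 2 3], max=7
Drop 4: O rot3 at col 2 lands with bottom-row=2; cleared 1 line(s) (total 1); column heights now [0 6 3 3 2], max=6
Drop 5: T rot2 at col 1 lands with bottom-row=5; cleared 0 line(s) (total 1); column heights now [0 7 7 7 2], max=7
Drop 6: S rot0 at col 0 lands with bottom-row=7; cleared 0 line(s) (total 1); column heights now [8 9 9 7 2], max=9

Answer: 1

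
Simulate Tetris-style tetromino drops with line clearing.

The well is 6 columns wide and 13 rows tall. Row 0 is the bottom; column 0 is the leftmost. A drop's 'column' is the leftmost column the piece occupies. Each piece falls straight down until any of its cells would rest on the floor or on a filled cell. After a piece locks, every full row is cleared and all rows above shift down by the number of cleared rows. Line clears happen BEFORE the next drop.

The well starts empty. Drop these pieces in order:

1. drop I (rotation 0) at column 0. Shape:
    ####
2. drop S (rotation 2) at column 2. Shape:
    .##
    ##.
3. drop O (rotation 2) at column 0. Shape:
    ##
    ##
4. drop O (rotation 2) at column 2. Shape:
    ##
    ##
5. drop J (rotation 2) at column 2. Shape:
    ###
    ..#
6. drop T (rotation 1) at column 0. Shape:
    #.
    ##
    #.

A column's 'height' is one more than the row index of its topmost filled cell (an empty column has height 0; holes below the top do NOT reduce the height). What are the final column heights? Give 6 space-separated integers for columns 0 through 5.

Answer: 6 5 6 6 6 0

Derivation:
Drop 1: I rot0 at col 0 lands with bottom-row=0; cleared 0 line(s) (total 0); column heights now [1 1 1 1 0 0], max=1
Drop 2: S rot2 at col 2 lands with bottom-row=1; cleared 0 line(s) (total 0); column heights now [1 1 2 3 3 0], max=3
Drop 3: O rot2 at col 0 lands with bottom-row=1; cleared 0 line(s) (total 0); column heights now [3 3 2 3 3 0], max=3
Drop 4: O rot2 at col 2 lands with bottom-row=3; cleared 0 line(s) (total 0); column heights now [3 3 5 5 3 0], max=5
Drop 5: J rot2 at col 2 lands with bottom-row=4; cleared 0 line(s) (total 0); column heights now [3 3 6 6 6 0], max=6
Drop 6: T rot1 at col 0 lands with bottom-row=3; cleared 0 line(s) (total 0); column heights now [6 5 6 6 6 0], max=6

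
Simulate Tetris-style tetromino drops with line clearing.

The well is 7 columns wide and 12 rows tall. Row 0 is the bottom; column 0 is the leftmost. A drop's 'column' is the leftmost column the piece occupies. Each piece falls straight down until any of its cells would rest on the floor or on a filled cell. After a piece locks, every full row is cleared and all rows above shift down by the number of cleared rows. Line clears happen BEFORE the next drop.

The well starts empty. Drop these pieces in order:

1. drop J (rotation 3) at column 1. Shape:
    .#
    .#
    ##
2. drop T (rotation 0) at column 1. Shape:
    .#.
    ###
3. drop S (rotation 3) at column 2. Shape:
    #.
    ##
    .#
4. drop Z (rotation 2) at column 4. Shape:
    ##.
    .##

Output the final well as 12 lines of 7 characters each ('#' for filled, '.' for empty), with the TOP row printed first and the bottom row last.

Answer: .......
.......
.......
.......
.......
..#....
..##...
..##...
.###...
..#....
..#.##.
.##..##

Derivation:
Drop 1: J rot3 at col 1 lands with bottom-row=0; cleared 0 line(s) (total 0); column heights now [0 1 3 0 0 0 0], max=3
Drop 2: T rot0 at col 1 lands with bottom-row=3; cleared 0 line(s) (total 0); column heights now [0 4 5 4 0 0 0], max=5
Drop 3: S rot3 at col 2 lands with bottom-row=4; cleared 0 line(s) (total 0); column heights now [0 4 7 6 0 0 0], max=7
Drop 4: Z rot2 at col 4 lands with bottom-row=0; cleared 0 line(s) (total 0); column heights now [0 4 7 6 2 2 1], max=7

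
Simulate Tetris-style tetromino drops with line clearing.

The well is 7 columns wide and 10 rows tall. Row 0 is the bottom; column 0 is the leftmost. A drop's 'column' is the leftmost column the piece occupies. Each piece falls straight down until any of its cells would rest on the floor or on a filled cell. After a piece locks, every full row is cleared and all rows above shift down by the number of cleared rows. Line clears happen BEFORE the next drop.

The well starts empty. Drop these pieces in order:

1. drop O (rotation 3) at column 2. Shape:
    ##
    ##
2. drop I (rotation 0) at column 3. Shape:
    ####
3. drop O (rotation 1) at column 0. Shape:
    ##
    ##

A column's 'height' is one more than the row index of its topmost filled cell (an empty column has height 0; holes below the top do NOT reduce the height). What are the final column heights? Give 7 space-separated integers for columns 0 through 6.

Answer: 2 2 2 3 3 3 3

Derivation:
Drop 1: O rot3 at col 2 lands with bottom-row=0; cleared 0 line(s) (total 0); column heights now [0 0 2 2 0 0 0], max=2
Drop 2: I rot0 at col 3 lands with bottom-row=2; cleared 0 line(s) (total 0); column heights now [0 0 2 3 3 3 3], max=3
Drop 3: O rot1 at col 0 lands with bottom-row=0; cleared 0 line(s) (total 0); column heights now [2 2 2 3 3 3 3], max=3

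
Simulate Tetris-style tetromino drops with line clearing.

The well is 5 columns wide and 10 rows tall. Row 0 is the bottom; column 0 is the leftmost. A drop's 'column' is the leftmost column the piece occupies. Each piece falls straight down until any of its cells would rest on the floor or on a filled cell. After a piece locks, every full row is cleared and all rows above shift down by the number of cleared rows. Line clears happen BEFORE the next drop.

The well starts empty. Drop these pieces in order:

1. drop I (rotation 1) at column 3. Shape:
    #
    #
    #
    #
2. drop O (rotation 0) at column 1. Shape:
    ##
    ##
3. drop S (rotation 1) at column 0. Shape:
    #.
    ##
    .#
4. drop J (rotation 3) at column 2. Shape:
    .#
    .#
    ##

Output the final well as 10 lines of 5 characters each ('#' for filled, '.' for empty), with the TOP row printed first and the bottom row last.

Drop 1: I rot1 at col 3 lands with bottom-row=0; cleared 0 line(s) (total 0); column heights now [0 0 0 4 0], max=4
Drop 2: O rot0 at col 1 lands with bottom-row=0; cleared 0 line(s) (total 0); column heights now [0 2 2 4 0], max=4
Drop 3: S rot1 at col 0 lands with bottom-row=2; cleared 0 line(s) (total 0); column heights now [5 4 2 4 0], max=5
Drop 4: J rot3 at col 2 lands with bottom-row=4; cleared 0 line(s) (total 0); column heights now [5 4 5 7 0], max=7

Answer: .....
.....
.....
...#.
...#.
#.##.
##.#.
.#.#.
.###.
.###.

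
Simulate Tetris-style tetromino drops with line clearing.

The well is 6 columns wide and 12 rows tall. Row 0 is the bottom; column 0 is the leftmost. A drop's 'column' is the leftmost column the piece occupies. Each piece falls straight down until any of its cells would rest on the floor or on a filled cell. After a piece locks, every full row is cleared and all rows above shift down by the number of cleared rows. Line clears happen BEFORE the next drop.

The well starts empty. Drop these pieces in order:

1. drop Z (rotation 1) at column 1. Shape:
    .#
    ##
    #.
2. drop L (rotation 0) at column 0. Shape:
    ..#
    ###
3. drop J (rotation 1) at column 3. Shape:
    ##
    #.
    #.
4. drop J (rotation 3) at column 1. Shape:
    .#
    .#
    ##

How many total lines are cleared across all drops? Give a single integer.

Answer: 0

Derivation:
Drop 1: Z rot1 at col 1 lands with bottom-row=0; cleared 0 line(s) (total 0); column heights now [0 2 3 0 0 0], max=3
Drop 2: L rot0 at col 0 lands with bottom-row=3; cleared 0 line(s) (total 0); column heights now [4 4 5 0 0 0], max=5
Drop 3: J rot1 at col 3 lands with bottom-row=0; cleared 0 line(s) (total 0); column heights now [4 4 5 3 3 0], max=5
Drop 4: J rot3 at col 1 lands with bottom-row=5; cleared 0 line(s) (total 0); column heights now [4 6 8 3 3 0], max=8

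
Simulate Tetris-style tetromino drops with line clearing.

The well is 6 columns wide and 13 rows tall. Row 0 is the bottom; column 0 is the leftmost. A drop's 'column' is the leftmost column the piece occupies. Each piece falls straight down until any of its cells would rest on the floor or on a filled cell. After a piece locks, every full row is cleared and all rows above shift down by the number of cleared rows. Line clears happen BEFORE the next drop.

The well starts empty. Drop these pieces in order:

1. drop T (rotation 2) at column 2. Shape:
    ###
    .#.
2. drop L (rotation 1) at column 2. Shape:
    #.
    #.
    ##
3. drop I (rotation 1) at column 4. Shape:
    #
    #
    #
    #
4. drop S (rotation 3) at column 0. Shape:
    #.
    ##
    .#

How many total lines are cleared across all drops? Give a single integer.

Answer: 0

Derivation:
Drop 1: T rot2 at col 2 lands with bottom-row=0; cleared 0 line(s) (total 0); column heights now [0 0 2 2 2 0], max=2
Drop 2: L rot1 at col 2 lands with bottom-row=2; cleared 0 line(s) (total 0); column heights now [0 0 5 3 2 0], max=5
Drop 3: I rot1 at col 4 lands with bottom-row=2; cleared 0 line(s) (total 0); column heights now [0 0 5 3 6 0], max=6
Drop 4: S rot3 at col 0 lands with bottom-row=0; cleared 0 line(s) (total 0); column heights now [3 2 5 3 6 0], max=6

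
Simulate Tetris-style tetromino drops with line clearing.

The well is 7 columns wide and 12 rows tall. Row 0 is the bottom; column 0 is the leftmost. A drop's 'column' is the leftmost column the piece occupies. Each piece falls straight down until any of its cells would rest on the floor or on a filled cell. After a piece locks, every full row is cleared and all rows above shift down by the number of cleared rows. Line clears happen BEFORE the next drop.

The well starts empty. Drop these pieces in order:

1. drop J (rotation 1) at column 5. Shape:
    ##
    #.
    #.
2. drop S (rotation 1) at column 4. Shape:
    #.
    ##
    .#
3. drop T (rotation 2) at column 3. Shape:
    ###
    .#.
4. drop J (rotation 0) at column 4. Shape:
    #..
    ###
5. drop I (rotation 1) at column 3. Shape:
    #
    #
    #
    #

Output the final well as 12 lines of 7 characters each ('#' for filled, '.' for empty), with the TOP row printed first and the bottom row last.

Drop 1: J rot1 at col 5 lands with bottom-row=0; cleared 0 line(s) (total 0); column heights now [0 0 0 0 0 3 3], max=3
Drop 2: S rot1 at col 4 lands with bottom-row=3; cleared 0 line(s) (total 0); column heights now [0 0 0 0 6 5 3], max=6
Drop 3: T rot2 at col 3 lands with bottom-row=6; cleared 0 line(s) (total 0); column heights now [0 0 0 8 8 8 3], max=8
Drop 4: J rot0 at col 4 lands with bottom-row=8; cleared 0 line(s) (total 0); column heights now [0 0 0 8 10 9 9], max=10
Drop 5: I rot1 at col 3 lands with bottom-row=8; cleared 0 line(s) (total 0); column heights now [0 0 0 12 10 9 9], max=12

Answer: ...#...
...#...
...##..
...####
...###.
....#..
....#..
....##.
.....#.
.....##
.....#.
.....#.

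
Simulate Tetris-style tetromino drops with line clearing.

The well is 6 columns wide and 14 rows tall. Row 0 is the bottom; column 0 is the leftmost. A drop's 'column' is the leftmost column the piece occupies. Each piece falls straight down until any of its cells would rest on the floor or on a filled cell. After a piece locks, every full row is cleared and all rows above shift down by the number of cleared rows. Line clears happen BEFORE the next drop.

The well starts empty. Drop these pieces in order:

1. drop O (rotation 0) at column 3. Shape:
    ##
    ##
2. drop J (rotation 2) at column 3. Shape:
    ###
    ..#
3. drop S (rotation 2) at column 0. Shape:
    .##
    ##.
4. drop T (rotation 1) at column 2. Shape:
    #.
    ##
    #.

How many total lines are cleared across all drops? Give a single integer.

Answer: 0

Derivation:
Drop 1: O rot0 at col 3 lands with bottom-row=0; cleared 0 line(s) (total 0); column heights now [0 0 0 2 2 0], max=2
Drop 2: J rot2 at col 3 lands with bottom-row=1; cleared 0 line(s) (total 0); column heights now [0 0 0 3 3 3], max=3
Drop 3: S rot2 at col 0 lands with bottom-row=0; cleared 0 line(s) (total 0); column heights now [1 2 2 3 3 3], max=3
Drop 4: T rot1 at col 2 lands with bottom-row=2; cleared 0 line(s) (total 0); column heights now [1 2 5 4 3 3], max=5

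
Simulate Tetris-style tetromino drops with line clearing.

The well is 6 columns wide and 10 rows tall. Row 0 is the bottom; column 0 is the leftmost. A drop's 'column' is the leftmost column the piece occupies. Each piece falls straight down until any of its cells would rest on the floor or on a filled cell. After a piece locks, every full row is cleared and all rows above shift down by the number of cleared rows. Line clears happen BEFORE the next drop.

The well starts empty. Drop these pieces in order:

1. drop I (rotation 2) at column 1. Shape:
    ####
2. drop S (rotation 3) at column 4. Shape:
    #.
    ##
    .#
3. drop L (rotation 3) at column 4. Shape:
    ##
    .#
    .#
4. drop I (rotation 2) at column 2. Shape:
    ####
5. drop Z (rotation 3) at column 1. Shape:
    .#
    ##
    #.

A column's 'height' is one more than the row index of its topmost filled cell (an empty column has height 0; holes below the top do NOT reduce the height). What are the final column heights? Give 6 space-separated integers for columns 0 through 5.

Drop 1: I rot2 at col 1 lands with bottom-row=0; cleared 0 line(s) (total 0); column heights now [0 1 1 1 1 0], max=1
Drop 2: S rot3 at col 4 lands with bottom-row=0; cleared 0 line(s) (total 0); column heights now [0 1 1 1 3 2], max=3
Drop 3: L rot3 at col 4 lands with bottom-row=2; cleared 0 line(s) (total 0); column heights now [0 1 1 1 5 5], max=5
Drop 4: I rot2 at col 2 lands with bottom-row=5; cleared 0 line(s) (total 0); column heights now [0 1 6 6 6 6], max=6
Drop 5: Z rot3 at col 1 lands with bottom-row=5; cleared 0 line(s) (total 0); column heights now [0 7 8 6 6 6], max=8

Answer: 0 7 8 6 6 6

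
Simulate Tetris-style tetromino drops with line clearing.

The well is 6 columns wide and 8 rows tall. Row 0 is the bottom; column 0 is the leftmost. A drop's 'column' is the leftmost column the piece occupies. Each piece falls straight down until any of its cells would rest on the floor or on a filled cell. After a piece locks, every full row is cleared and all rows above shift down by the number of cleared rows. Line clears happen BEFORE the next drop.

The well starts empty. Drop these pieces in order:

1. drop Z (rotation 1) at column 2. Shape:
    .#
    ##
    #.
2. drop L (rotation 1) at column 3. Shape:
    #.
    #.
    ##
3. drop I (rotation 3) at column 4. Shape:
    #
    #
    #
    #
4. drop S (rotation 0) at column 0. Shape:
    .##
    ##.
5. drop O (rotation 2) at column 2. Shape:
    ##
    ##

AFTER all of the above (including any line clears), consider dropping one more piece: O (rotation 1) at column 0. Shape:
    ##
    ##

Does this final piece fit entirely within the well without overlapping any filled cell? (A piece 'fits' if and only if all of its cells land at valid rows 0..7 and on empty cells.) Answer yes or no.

Drop 1: Z rot1 at col 2 lands with bottom-row=0; cleared 0 line(s) (total 0); column heights now [0 0 2 3 0 0], max=3
Drop 2: L rot1 at col 3 lands with bottom-row=3; cleared 0 line(s) (total 0); column heights now [0 0 2 6 4 0], max=6
Drop 3: I rot3 at col 4 lands with bottom-row=4; cleared 0 line(s) (total 0); column heights now [0 0 2 6 8 0], max=8
Drop 4: S rot0 at col 0 lands with bottom-row=1; cleared 0 line(s) (total 0); column heights now [2 3 3 6 8 0], max=8
Drop 5: O rot2 at col 2 lands with bottom-row=6; cleared 0 line(s) (total 0); column heights now [2 3 8 8 8 0], max=8
Test piece O rot1 at col 0 (width 2): heights before test = [2 3 8 8 8 0]; fits = True

Answer: yes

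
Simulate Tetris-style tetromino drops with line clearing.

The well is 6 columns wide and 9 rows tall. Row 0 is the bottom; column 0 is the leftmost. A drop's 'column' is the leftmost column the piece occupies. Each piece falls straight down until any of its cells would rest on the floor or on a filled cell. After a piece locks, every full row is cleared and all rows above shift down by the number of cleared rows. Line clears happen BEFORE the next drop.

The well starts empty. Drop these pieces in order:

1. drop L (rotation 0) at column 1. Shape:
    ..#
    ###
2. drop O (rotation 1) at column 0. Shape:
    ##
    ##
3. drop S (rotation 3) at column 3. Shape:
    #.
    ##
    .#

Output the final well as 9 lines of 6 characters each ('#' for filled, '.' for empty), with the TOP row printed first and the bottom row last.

Answer: ......
......
......
......
......
...#..
##.##.
##.##.
.###..

Derivation:
Drop 1: L rot0 at col 1 lands with bottom-row=0; cleared 0 line(s) (total 0); column heights now [0 1 1 2 0 0], max=2
Drop 2: O rot1 at col 0 lands with bottom-row=1; cleared 0 line(s) (total 0); column heights now [3 3 1 2 0 0], max=3
Drop 3: S rot3 at col 3 lands with bottom-row=1; cleared 0 line(s) (total 0); column heights now [3 3 1 4 3 0], max=4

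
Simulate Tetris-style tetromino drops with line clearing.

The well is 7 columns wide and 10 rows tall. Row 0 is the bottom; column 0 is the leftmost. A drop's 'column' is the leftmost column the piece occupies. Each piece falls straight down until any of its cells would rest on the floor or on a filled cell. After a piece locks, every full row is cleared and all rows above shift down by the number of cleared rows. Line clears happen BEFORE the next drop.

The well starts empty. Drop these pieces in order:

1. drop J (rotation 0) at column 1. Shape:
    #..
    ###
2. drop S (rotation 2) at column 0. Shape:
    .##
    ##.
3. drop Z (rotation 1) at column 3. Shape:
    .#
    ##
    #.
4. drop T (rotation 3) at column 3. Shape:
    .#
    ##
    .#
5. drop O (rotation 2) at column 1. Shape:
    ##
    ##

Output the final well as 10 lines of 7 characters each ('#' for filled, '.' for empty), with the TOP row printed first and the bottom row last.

Drop 1: J rot0 at col 1 lands with bottom-row=0; cleared 0 line(s) (total 0); column heights now [0 2 1 1 0 0 0], max=2
Drop 2: S rot2 at col 0 lands with bottom-row=2; cleared 0 line(s) (total 0); column heights now [3 4 4 1 0 0 0], max=4
Drop 3: Z rot1 at col 3 lands with bottom-row=1; cleared 0 line(s) (total 0); column heights now [3 4 4 3 4 0 0], max=4
Drop 4: T rot3 at col 3 lands with bottom-row=4; cleared 0 line(s) (total 0); column heights now [3 4 4 6 7 0 0], max=7
Drop 5: O rot2 at col 1 lands with bottom-row=4; cleared 0 line(s) (total 0); column heights now [3 6 6 6 7 0 0], max=7

Answer: .......
.......
.......
....#..
.####..
.##.#..
.##.#..
##.##..
.#.#...
.###...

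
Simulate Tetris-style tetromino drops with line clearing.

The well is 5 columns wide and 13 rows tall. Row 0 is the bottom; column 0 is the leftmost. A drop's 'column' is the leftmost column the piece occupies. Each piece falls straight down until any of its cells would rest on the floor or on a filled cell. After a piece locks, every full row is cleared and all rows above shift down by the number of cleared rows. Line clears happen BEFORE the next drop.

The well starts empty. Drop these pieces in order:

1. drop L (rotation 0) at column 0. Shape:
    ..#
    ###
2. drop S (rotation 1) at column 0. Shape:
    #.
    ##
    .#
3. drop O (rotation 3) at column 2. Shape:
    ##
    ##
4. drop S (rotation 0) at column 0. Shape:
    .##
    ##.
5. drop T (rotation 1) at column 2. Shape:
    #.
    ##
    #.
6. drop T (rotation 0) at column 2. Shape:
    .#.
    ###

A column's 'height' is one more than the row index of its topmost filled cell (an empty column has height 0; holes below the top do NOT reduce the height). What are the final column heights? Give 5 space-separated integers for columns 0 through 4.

Answer: 5 6 10 11 10

Derivation:
Drop 1: L rot0 at col 0 lands with bottom-row=0; cleared 0 line(s) (total 0); column heights now [1 1 2 0 0], max=2
Drop 2: S rot1 at col 0 lands with bottom-row=1; cleared 0 line(s) (total 0); column heights now [4 3 2 0 0], max=4
Drop 3: O rot3 at col 2 lands with bottom-row=2; cleared 0 line(s) (total 0); column heights now [4 3 4 4 0], max=4
Drop 4: S rot0 at col 0 lands with bottom-row=4; cleared 0 line(s) (total 0); column heights now [5 6 6 4 0], max=6
Drop 5: T rot1 at col 2 lands with bottom-row=6; cleared 0 line(s) (total 0); column heights now [5 6 9 8 0], max=9
Drop 6: T rot0 at col 2 lands with bottom-row=9; cleared 0 line(s) (total 0); column heights now [5 6 10 11 10], max=11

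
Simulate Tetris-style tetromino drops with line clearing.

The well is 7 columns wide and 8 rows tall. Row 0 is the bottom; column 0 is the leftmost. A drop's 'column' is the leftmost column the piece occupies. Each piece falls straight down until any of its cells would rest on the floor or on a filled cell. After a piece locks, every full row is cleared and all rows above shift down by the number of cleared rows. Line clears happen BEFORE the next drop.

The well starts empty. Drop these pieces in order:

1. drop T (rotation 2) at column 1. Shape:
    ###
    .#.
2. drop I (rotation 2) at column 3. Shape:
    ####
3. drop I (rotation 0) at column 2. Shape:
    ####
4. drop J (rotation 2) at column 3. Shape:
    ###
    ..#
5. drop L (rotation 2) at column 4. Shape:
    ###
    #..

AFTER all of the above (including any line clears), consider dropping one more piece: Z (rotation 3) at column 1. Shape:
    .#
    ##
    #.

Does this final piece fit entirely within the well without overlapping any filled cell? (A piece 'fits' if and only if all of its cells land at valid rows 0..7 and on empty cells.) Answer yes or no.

Answer: yes

Derivation:
Drop 1: T rot2 at col 1 lands with bottom-row=0; cleared 0 line(s) (total 0); column heights now [0 2 2 2 0 0 0], max=2
Drop 2: I rot2 at col 3 lands with bottom-row=2; cleared 0 line(s) (total 0); column heights now [0 2 2 3 3 3 3], max=3
Drop 3: I rot0 at col 2 lands with bottom-row=3; cleared 0 line(s) (total 0); column heights now [0 2 4 4 4 4 3], max=4
Drop 4: J rot2 at col 3 lands with bottom-row=4; cleared 0 line(s) (total 0); column heights now [0 2 4 6 6 6 3], max=6
Drop 5: L rot2 at col 4 lands with bottom-row=6; cleared 0 line(s) (total 0); column heights now [0 2 4 6 8 8 8], max=8
Test piece Z rot3 at col 1 (width 2): heights before test = [0 2 4 6 8 8 8]; fits = True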